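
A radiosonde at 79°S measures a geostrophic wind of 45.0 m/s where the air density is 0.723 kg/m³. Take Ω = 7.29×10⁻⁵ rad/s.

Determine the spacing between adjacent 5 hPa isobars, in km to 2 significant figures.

Coriolis parameter at 79°S:
f = 2Ω sin φ = 2 × 7.29×10⁻⁵ × sin 79° = 1.43×10⁻⁴ s⁻¹
Geostrophic balance rearranged: |∂P/∂n| = f ρ V_g
|∂P/∂n| = 1.43×10⁻⁴ × 0.723 × 45.0 = 4.66×10⁻³ Pa/m
Isobar spacing: Δn = ΔP/|∂P/∂n| = 500 Pa / 4.66×10⁻³ Pa/m = 107378 m ≈ 110 km

110 km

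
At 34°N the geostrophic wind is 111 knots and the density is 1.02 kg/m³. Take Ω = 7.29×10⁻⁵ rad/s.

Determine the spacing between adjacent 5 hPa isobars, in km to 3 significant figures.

105 km

Coriolis parameter at 34°N:
f = 2Ω sin φ = 2 × 7.29×10⁻⁵ × sin 34° = 8.15×10⁻⁵ s⁻¹
Wind speed in SI: 111 knots = 57.1 m/s
Geostrophic balance rearranged: |∂P/∂n| = f ρ V_g
|∂P/∂n| = 8.15×10⁻⁵ × 1.02 × 57.1 = 4.75×10⁻³ Pa/m
Isobar spacing: Δn = ΔP/|∂P/∂n| = 500 Pa / 4.75×10⁻³ Pa/m = 105291 m ≈ 105 km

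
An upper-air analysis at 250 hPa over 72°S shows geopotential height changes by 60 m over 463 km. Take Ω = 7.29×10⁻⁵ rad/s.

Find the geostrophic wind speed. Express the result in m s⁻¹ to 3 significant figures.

Coriolis parameter at 72°S:
f = 2Ω sin φ = 2 × 7.29×10⁻⁵ × sin 72° = 1.39×10⁻⁴ s⁻¹
Height gradient: |∂Z/∂n| = 60 m / 463000 m = 1.30×10⁻⁴
On a pressure surface, geostrophic balance gives V_g = (g/f)|∂Z/∂n|:
V_g = 9.81 × 1.30×10⁻⁴ / 1.39×10⁻⁴ = 9.17 m/s

9.17 m s⁻¹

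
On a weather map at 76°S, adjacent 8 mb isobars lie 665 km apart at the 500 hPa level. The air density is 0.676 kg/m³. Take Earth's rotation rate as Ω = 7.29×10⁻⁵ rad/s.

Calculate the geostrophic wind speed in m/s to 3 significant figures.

Coriolis parameter at 76°S:
f = 2Ω sin φ = 2 × 7.29×10⁻⁵ × sin 76° = 1.41×10⁻⁴ s⁻¹
Pressure gradient: |∂P/∂n| = 800 Pa / 665000 m = 1.20×10⁻³ Pa/m
Geostrophic balance (pressure-gradient force = Coriolis force):
V_g = (1/(fρ)) |∂P/∂n| = 1.20×10⁻³ / (1.41×10⁻⁴ × 0.676) = 12.6 m/s

12.6 m/s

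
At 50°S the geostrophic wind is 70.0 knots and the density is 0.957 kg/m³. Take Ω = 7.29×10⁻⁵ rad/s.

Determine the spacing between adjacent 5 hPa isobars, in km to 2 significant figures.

130 km

Coriolis parameter at 50°S:
f = 2Ω sin φ = 2 × 7.29×10⁻⁵ × sin 50° = 1.12×10⁻⁴ s⁻¹
Wind speed in SI: 70.0 knots = 36.0 m/s
Geostrophic balance rearranged: |∂P/∂n| = f ρ V_g
|∂P/∂n| = 1.12×10⁻⁴ × 0.957 × 36.0 = 3.85×10⁻³ Pa/m
Isobar spacing: Δn = ΔP/|∂P/∂n| = 500 Pa / 3.85×10⁻³ Pa/m = 129900 m ≈ 130 km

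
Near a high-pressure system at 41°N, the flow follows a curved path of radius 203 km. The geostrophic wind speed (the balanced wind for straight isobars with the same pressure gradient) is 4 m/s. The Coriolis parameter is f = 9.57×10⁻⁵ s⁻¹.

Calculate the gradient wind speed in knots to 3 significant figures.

Around a high, pressure-gradient force acts outward with centrifugal, so Coriolis balances both:
fV = (1/ρ)|∂P/∂n| + V²/R  →  V² − fR·V + fR·V_g = 0
With fR = 9.57×10⁻⁵ × 203×10³ m = 19.4 m/s:
V = [fR − √((fR)² − 4 fR V_g)]/2 = [19.4 − √(19.4² − 4×19.4×4)]/2 = 5.63 m/s
Supergeostrophic (V > V_g = 4 m/s), as expected around a high.
Converting: 5.63 m/s × 1.944 = 11.0 knots

11.0 knots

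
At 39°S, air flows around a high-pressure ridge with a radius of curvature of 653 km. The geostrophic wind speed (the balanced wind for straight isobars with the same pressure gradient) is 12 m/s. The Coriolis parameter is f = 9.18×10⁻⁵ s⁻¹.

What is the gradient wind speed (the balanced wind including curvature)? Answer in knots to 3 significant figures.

Around a high, pressure-gradient force acts outward with centrifugal, so Coriolis balances both:
fV = (1/ρ)|∂P/∂n| + V²/R  →  V² − fR·V + fR·V_g = 0
With fR = 9.18×10⁻⁵ × 653×10³ m = 59.9 m/s:
V = [fR − √((fR)² − 4 fR V_g)]/2 = [59.9 − √(59.9² − 4×59.9×12)]/2 = 16.6 m/s
Supergeostrophic (V > V_g = 12 m/s), as expected around a high.
Converting: 16.6 m/s × 1.944 = 32.3 knots

32.3 knots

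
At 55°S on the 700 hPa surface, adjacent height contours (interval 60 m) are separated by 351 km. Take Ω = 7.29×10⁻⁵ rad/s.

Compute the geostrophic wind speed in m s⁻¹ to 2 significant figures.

14 m s⁻¹

Coriolis parameter at 55°S:
f = 2Ω sin φ = 2 × 7.29×10⁻⁵ × sin 55° = 1.19×10⁻⁴ s⁻¹
Height gradient: |∂Z/∂n| = 60 m / 351000 m = 1.71×10⁻⁴
On a pressure surface, geostrophic balance gives V_g = (g/f)|∂Z/∂n|:
V_g = 9.81 × 1.71×10⁻⁴ / 1.19×10⁻⁴ = 14.0 m/s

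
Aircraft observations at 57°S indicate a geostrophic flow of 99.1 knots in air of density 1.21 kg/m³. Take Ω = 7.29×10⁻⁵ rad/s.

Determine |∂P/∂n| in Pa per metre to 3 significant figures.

7.54×10⁻³ Pa/m

Coriolis parameter at 57°S:
f = 2Ω sin φ = 2 × 7.29×10⁻⁵ × sin 57° = 1.22×10⁻⁴ s⁻¹
Wind speed in SI: 99.1 knots = 51.0 m/s
Geostrophic balance rearranged: |∂P/∂n| = f ρ V_g
|∂P/∂n| = 1.22×10⁻⁴ × 1.21 × 51.0 = 7.54×10⁻³ Pa/m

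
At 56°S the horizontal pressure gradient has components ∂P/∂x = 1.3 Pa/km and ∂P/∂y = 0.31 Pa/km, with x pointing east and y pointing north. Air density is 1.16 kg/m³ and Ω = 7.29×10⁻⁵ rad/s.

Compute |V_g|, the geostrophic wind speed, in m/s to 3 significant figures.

Coriolis parameter at 56°S:
f = 2Ω sin φ = 2 × 7.29×10⁻⁵ × sin 56° = 1.21×10⁻⁴ s⁻¹
In the Southern Hemisphere f is negative: f = −1.21×10⁻⁴ s⁻¹.
Component geostrophic relations (x east, y north):
u_g = −(1/(fρ)) ∂P/∂y,  v_g = (1/(fρ)) ∂P/∂x
u_g = −(0.31×10⁻³)/(−1.21×10⁻⁴ × 1.16) = 2.21 m/s;  v_g = (1.3×10⁻³)/(−1.21×10⁻⁴ × 1.16) = −9.27 m/s
|V_g| = √(u_g² + v_g²) = 9.53 m/s

9.53 m/s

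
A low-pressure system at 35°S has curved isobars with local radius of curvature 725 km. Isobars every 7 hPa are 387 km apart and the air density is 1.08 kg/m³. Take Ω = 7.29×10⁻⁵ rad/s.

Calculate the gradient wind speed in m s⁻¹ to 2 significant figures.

16 m s⁻¹

Coriolis parameter at 35°S:
f = 2Ω sin φ = 2 × 7.29×10⁻⁵ × sin 35° = 8.36×10⁻⁵ s⁻¹
Pressure gradient: |∂P/∂n| = 700 Pa / 387000 m = 1.81×10⁻³ Pa/m
Geostrophic speed: V_g = |∂P/∂n|/(fρ) = 1.81×10⁻³/(8.36×10⁻⁵ × 1.08) = 20.0 m/s
Around a low, centrifugal force acts outward with Coriolis, so pressure-gradient force balances both:
(1/ρ)|∂P/∂n| = fV + V²/R  →  V² + fR·V − fR·V_g = 0
With fR = 8.36×10⁻⁵ × 725×10³ m = 60.6 m/s:
V = [−fR + √((fR)² + 4 fR V_g)]/2 = [−60.6 + √(60.6² + 4×60.6×20)]/2 = 15.9 m/s
Subgeostrophic (V < V_g = 20 m/s), as expected around a low.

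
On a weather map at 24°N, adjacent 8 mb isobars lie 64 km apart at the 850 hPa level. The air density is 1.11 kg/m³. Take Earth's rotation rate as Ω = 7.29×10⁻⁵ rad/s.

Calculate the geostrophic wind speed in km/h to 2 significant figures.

680 km/h

Coriolis parameter at 24°N:
f = 2Ω sin φ = 2 × 7.29×10⁻⁵ × sin 24° = 5.93×10⁻⁵ s⁻¹
Pressure gradient: |∂P/∂n| = 800 Pa / 64000 m = 1.25×10⁻² Pa/m
Geostrophic balance (pressure-gradient force = Coriolis force):
V_g = (1/(fρ)) |∂P/∂n| = 1.25×10⁻² / (5.93×10⁻⁵ × 1.11) = 190 m/s
Converting: 190 m/s × 3.6 = 680 km/h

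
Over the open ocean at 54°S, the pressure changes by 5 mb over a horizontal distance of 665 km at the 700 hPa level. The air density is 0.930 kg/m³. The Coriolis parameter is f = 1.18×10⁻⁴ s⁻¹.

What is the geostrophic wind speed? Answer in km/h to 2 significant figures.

25 km/h

Pressure gradient: |∂P/∂n| = 500 Pa / 665000 m = 7.52×10⁻⁴ Pa/m
Geostrophic balance (pressure-gradient force = Coriolis force):
V_g = (1/(fρ)) |∂P/∂n| = 7.52×10⁻⁴ / (1.18×10⁻⁴ × 0.930) = 6.85 m/s
Converting: 6.85 m/s × 3.6 = 25 km/h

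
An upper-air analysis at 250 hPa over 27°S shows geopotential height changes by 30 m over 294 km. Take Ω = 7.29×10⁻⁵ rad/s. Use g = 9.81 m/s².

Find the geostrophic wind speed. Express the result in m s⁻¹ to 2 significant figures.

Coriolis parameter at 27°S:
f = 2Ω sin φ = 2 × 7.29×10⁻⁵ × sin 27° = 6.62×10⁻⁵ s⁻¹
Height gradient: |∂Z/∂n| = 30 m / 294000 m = 1.02×10⁻⁴
On a pressure surface, geostrophic balance gives V_g = (g/f)|∂Z/∂n|:
V_g = 9.81 × 1.02×10⁻⁴ / 6.62×10⁻⁵ = 15.1 m/s

15 m s⁻¹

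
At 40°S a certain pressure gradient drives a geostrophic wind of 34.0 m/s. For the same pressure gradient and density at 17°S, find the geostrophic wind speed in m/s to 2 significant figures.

75 m/s

With the same pressure gradient and density, V_g ∝ 1/f ∝ 1/sin φ.
V₂ = V₁ · sin φ₁ / sin φ₂ = 34.0 × sin 40° / sin 17°
V₂ = 34.0 × 0.6428/0.2924 = 75 m/s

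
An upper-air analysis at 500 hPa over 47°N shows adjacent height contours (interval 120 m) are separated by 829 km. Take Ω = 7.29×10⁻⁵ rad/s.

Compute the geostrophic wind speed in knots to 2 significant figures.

Coriolis parameter at 47°N:
f = 2Ω sin φ = 2 × 7.29×10⁻⁵ × sin 47° = 1.07×10⁻⁴ s⁻¹
Height gradient: |∂Z/∂n| = 120 m / 829000 m = 1.45×10⁻⁴
On a pressure surface, geostrophic balance gives V_g = (g/f)|∂Z/∂n|:
V_g = 9.81 × 1.45×10⁻⁴ / 1.07×10⁻⁴ = 13.3 m/s
Converting: 13.3 m/s × 1.944 = 26 knots

26 knots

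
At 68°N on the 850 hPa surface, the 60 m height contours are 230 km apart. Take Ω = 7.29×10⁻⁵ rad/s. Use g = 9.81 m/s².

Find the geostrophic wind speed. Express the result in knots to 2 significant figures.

Coriolis parameter at 68°N:
f = 2Ω sin φ = 2 × 7.29×10⁻⁵ × sin 68° = 1.35×10⁻⁴ s⁻¹
Height gradient: |∂Z/∂n| = 60 m / 230000 m = 2.61×10⁻⁴
On a pressure surface, geostrophic balance gives V_g = (g/f)|∂Z/∂n|:
V_g = 9.81 × 2.61×10⁻⁴ / 1.35×10⁻⁴ = 18.9 m/s
Converting: 18.9 m/s × 1.944 = 37 knots

37 knots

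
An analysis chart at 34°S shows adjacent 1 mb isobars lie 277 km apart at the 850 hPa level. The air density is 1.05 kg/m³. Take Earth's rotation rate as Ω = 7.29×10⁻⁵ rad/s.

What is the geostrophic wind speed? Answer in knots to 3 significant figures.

Coriolis parameter at 34°S:
f = 2Ω sin φ = 2 × 7.29×10⁻⁵ × sin 34° = 8.15×10⁻⁵ s⁻¹
Pressure gradient: |∂P/∂n| = 100 Pa / 277000 m = 3.61×10⁻⁴ Pa/m
Geostrophic balance (pressure-gradient force = Coriolis force):
V_g = (1/(fρ)) |∂P/∂n| = 3.61×10⁻⁴ / (8.15×10⁻⁵ × 1.05) = 4.22 m/s
Converting: 4.22 m/s × 1.944 = 8.20 knots

8.20 knots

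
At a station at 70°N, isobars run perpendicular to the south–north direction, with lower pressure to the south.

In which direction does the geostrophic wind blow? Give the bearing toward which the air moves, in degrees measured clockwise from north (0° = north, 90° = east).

270°

The pressure-gradient force points toward the south (bearing 180°).
Geostrophic balance: in the Northern Hemisphere the Coriolis force deflects motion to the right, so the geostrophic wind blows 90° to the right of the pressure-gradient force (low pressure on the left).
Rotating 180° by 90° clockwise gives 270° — the wind blows toward the west.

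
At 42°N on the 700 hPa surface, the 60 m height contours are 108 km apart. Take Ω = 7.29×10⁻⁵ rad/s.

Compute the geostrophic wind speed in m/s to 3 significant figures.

55.9 m/s

Coriolis parameter at 42°N:
f = 2Ω sin φ = 2 × 7.29×10⁻⁵ × sin 42° = 9.76×10⁻⁵ s⁻¹
Height gradient: |∂Z/∂n| = 60 m / 108000 m = 5.56×10⁻⁴
On a pressure surface, geostrophic balance gives V_g = (g/f)|∂Z/∂n|:
V_g = 9.81 × 5.56×10⁻⁴ / 9.76×10⁻⁵ = 55.9 m/s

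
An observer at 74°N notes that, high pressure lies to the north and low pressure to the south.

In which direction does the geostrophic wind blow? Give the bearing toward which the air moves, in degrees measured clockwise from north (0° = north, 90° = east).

270°

The pressure-gradient force points toward the south (bearing 180°).
Geostrophic balance: in the Northern Hemisphere the Coriolis force deflects motion to the right, so the geostrophic wind blows 90° to the right of the pressure-gradient force (low pressure on the left).
Rotating 180° by 90° clockwise gives 270° — the wind blows toward the west.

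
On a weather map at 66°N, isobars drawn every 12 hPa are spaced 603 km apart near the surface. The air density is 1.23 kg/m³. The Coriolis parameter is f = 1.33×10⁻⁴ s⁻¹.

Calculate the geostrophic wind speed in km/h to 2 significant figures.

Pressure gradient: |∂P/∂n| = 1200 Pa / 603000 m = 1.99×10⁻³ Pa/m
Geostrophic balance (pressure-gradient force = Coriolis force):
V_g = (1/(fρ)) |∂P/∂n| = 1.99×10⁻³ / (1.33×10⁻⁴ × 1.23) = 12.2 m/s
Converting: 12.2 m/s × 3.6 = 44 km/h

44 km/h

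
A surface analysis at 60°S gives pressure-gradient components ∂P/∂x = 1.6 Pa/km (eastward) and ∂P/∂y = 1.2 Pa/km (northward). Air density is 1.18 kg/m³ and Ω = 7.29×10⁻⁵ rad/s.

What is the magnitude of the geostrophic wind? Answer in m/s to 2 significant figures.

13 m/s

Coriolis parameter at 60°S:
f = 2Ω sin φ = 2 × 7.29×10⁻⁵ × sin 60° = 1.26×10⁻⁴ s⁻¹
In the Southern Hemisphere f is negative: f = −1.26×10⁻⁴ s⁻¹.
Component geostrophic relations (x east, y north):
u_g = −(1/(fρ)) ∂P/∂y,  v_g = (1/(fρ)) ∂P/∂x
u_g = −(1.2×10⁻³)/(−1.26×10⁻⁴ × 1.18) = 8.05 m/s;  v_g = (1.6×10⁻³)/(−1.26×10⁻⁴ × 1.18) = −10.7 m/s
|V_g| = √(u_g² + v_g²) = 13.4 m/s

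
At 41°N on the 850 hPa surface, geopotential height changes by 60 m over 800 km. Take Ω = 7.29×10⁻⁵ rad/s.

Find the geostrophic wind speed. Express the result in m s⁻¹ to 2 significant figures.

Coriolis parameter at 41°N:
f = 2Ω sin φ = 2 × 7.29×10⁻⁵ × sin 41° = 9.57×10⁻⁵ s⁻¹
Height gradient: |∂Z/∂n| = 60 m / 800000 m = 7.50×10⁻⁵
On a pressure surface, geostrophic balance gives V_g = (g/f)|∂Z/∂n|:
V_g = 9.81 × 7.50×10⁻⁵ / 9.57×10⁻⁵ = 7.69 m/s

7.7 m s⁻¹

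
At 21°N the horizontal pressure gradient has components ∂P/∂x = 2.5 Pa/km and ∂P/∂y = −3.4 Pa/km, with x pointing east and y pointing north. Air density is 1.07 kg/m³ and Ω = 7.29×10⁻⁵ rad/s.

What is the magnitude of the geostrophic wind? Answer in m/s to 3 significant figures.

Coriolis parameter at 21°N:
f = 2Ω sin φ = 2 × 7.29×10⁻⁵ × sin 21° = 5.23×10⁻⁵ s⁻¹
Component geostrophic relations (x east, y north):
u_g = −(1/(fρ)) ∂P/∂y,  v_g = (1/(fρ)) ∂P/∂x
u_g = −(−3.4×10⁻³)/(5.23×10⁻⁵ × 1.07) = 60.8 m/s;  v_g = (2.5×10⁻³)/(5.23×10⁻⁵ × 1.07) = 44.7 m/s
|V_g| = √(u_g² + v_g²) = 75.5 m/s

75.5 m/s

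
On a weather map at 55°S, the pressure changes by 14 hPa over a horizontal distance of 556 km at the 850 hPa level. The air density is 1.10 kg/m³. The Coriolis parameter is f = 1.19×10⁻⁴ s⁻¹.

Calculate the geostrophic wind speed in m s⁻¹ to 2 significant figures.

Pressure gradient: |∂P/∂n| = 1400 Pa / 556000 m = 2.52×10⁻³ Pa/m
Geostrophic balance (pressure-gradient force = Coriolis force):
V_g = (1/(fρ)) |∂P/∂n| = 2.52×10⁻³ / (1.19×10⁻⁴ × 1.10) = 19.2 m/s

19 m s⁻¹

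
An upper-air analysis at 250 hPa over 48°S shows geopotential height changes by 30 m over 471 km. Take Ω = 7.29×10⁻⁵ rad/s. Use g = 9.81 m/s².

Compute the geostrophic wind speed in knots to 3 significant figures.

Coriolis parameter at 48°S:
f = 2Ω sin φ = 2 × 7.29×10⁻⁵ × sin 48° = 1.08×10⁻⁴ s⁻¹
Height gradient: |∂Z/∂n| = 30 m / 471000 m = 6.37×10⁻⁵
On a pressure surface, geostrophic balance gives V_g = (g/f)|∂Z/∂n|:
V_g = 9.81 × 6.37×10⁻⁵ / 1.08×10⁻⁴ = 5.77 m/s
Converting: 5.77 m/s × 1.944 = 11.2 knots

11.2 knots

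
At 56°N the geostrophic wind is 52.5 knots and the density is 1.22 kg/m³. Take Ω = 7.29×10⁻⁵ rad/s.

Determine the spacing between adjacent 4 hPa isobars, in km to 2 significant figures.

Coriolis parameter at 56°N:
f = 2Ω sin φ = 2 × 7.29×10⁻⁵ × sin 56° = 1.21×10⁻⁴ s⁻¹
Wind speed in SI: 52.5 knots = 27.0 m/s
Geostrophic balance rearranged: |∂P/∂n| = f ρ V_g
|∂P/∂n| = 1.21×10⁻⁴ × 1.22 × 27.0 = 3.98×10⁻³ Pa/m
Isobar spacing: Δn = ΔP/|∂P/∂n| = 400 Pa / 3.98×10⁻³ Pa/m = 100432 m ≈ 100 km

100 km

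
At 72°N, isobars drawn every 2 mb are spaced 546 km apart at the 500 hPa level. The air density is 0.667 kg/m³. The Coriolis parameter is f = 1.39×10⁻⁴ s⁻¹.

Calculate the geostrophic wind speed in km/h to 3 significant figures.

Pressure gradient: |∂P/∂n| = 200 Pa / 546000 m = 3.66×10⁻⁴ Pa/m
Geostrophic balance (pressure-gradient force = Coriolis force):
V_g = (1/(fρ)) |∂P/∂n| = 3.66×10⁻⁴ / (1.39×10⁻⁴ × 0.667) = 3.95 m/s
Converting: 3.95 m/s × 3.6 = 14.2 km/h

14.2 km/h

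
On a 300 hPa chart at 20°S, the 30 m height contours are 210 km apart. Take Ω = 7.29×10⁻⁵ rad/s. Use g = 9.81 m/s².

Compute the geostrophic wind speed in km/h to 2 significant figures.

100 km/h

Coriolis parameter at 20°S:
f = 2Ω sin φ = 2 × 7.29×10⁻⁵ × sin 20° = 4.99×10⁻⁵ s⁻¹
Height gradient: |∂Z/∂n| = 30 m / 210000 m = 1.43×10⁻⁴
On a pressure surface, geostrophic balance gives V_g = (g/f)|∂Z/∂n|:
V_g = 9.81 × 1.43×10⁻⁴ / 4.99×10⁻⁵ = 28.1 m/s
Converting: 28.1 m/s × 3.6 = 100 km/h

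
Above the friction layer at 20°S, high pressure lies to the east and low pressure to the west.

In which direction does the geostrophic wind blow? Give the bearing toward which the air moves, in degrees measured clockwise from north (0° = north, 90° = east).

The pressure-gradient force points toward the west (bearing 270°).
Geostrophic balance: in the Southern Hemisphere the Coriolis force deflects motion to the left, so the geostrophic wind blows 90° to the left of the pressure-gradient force (low pressure on the right).
Rotating 270° by 90° counterclockwise gives 180° — the wind blows toward the south.

180°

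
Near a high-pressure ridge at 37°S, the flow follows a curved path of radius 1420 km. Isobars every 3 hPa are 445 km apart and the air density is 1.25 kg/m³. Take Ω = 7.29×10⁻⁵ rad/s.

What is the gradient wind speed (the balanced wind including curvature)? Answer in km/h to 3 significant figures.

Coriolis parameter at 37°S:
f = 2Ω sin φ = 2 × 7.29×10⁻⁵ × sin 37° = 8.77×10⁻⁵ s⁻¹
Pressure gradient: |∂P/∂n| = 300 Pa / 445000 m = 6.74×10⁻⁴ Pa/m
Geostrophic speed: V_g = |∂P/∂n|/(fρ) = 6.74×10⁻⁴/(8.77×10⁻⁵ × 1.25) = 6.15 m/s
Around a high, pressure-gradient force acts outward with centrifugal, so Coriolis balances both:
fV = (1/ρ)|∂P/∂n| + V²/R  →  V² − fR·V + fR·V_g = 0
With fR = 8.77×10⁻⁵ × 1420×10³ m = 125 m/s:
V = [fR − √((fR)² − 4 fR V_g)]/2 = [125 − √(125² − 4×125×6.15)]/2 = 6.48 m/s
Supergeostrophic (V > V_g = 6.15 m/s), as expected around a high.
Converting: 6.48 m/s × 3.6 = 23.3 km/h

23.3 km/h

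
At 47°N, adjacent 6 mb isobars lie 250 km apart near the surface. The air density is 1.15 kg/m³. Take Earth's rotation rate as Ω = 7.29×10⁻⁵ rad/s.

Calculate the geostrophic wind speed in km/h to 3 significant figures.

70.5 km/h

Coriolis parameter at 47°N:
f = 2Ω sin φ = 2 × 7.29×10⁻⁵ × sin 47° = 1.07×10⁻⁴ s⁻¹
Pressure gradient: |∂P/∂n| = 600 Pa / 250000 m = 2.40×10⁻³ Pa/m
Geostrophic balance (pressure-gradient force = Coriolis force):
V_g = (1/(fρ)) |∂P/∂n| = 2.40×10⁻³ / (1.07×10⁻⁴ × 1.15) = 19.6 m/s
Converting: 19.6 m/s × 3.6 = 70.5 km/h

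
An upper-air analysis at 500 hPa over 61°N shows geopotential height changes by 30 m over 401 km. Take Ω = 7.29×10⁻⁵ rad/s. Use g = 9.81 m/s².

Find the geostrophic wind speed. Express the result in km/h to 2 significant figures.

21 km/h

Coriolis parameter at 61°N:
f = 2Ω sin φ = 2 × 7.29×10⁻⁵ × sin 61° = 1.28×10⁻⁴ s⁻¹
Height gradient: |∂Z/∂n| = 30 m / 401000 m = 7.48×10⁻⁵
On a pressure surface, geostrophic balance gives V_g = (g/f)|∂Z/∂n|:
V_g = 9.81 × 7.48×10⁻⁵ / 1.28×10⁻⁴ = 5.76 m/s
Converting: 5.76 m/s × 3.6 = 21 km/h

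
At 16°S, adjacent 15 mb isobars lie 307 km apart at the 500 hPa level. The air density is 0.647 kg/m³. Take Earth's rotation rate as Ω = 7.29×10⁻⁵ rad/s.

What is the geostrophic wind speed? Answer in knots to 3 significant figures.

Coriolis parameter at 16°S:
f = 2Ω sin φ = 2 × 7.29×10⁻⁵ × sin 16° = 4.02×10⁻⁵ s⁻¹
Pressure gradient: |∂P/∂n| = 1500 Pa / 307000 m = 4.89×10⁻³ Pa/m
Geostrophic balance (pressure-gradient force = Coriolis force):
V_g = (1/(fρ)) |∂P/∂n| = 4.89×10⁻³ / (4.02×10⁻⁵ × 0.647) = 188 m/s
Converting: 188 m/s × 1.944 = 365 knots

365 knots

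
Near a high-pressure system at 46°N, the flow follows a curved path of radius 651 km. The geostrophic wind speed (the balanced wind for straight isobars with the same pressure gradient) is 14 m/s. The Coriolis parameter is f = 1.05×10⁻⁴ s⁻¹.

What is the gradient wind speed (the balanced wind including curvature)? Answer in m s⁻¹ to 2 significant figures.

Around a high, pressure-gradient force acts outward with centrifugal, so Coriolis balances both:
fV = (1/ρ)|∂P/∂n| + V²/R  →  V² − fR·V + fR·V_g = 0
With fR = 1.05×10⁻⁴ × 651×10³ m = 68.4 m/s:
V = [fR − √((fR)² − 4 fR V_g)]/2 = [68.4 − √(68.4² − 4×68.4×14)]/2 = 19.6 m/s
Supergeostrophic (V > V_g = 14 m/s), as expected around a high.

20 m s⁻¹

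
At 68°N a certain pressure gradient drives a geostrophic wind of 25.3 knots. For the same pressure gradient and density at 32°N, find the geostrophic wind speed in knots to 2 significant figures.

44 knots

With the same pressure gradient and density, V_g ∝ 1/f ∝ 1/sin φ.
V₂ = V₁ · sin φ₁ / sin φ₂ = 25.3 × sin 68° / sin 32°
V₂ = 25.3 × 0.9272/0.5299 = 44 knots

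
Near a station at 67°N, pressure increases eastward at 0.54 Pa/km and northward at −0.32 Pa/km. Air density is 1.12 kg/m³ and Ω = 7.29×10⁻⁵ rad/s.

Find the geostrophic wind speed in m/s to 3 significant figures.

4.18 m/s

Coriolis parameter at 67°N:
f = 2Ω sin φ = 2 × 7.29×10⁻⁵ × sin 67° = 1.34×10⁻⁴ s⁻¹
Component geostrophic relations (x east, y north):
u_g = −(1/(fρ)) ∂P/∂y,  v_g = (1/(fρ)) ∂P/∂x
u_g = −(−0.32×10⁻³)/(1.34×10⁻⁴ × 1.12) = 2.13 m/s;  v_g = (0.54×10⁻³)/(1.34×10⁻⁴ × 1.12) = 3.59 m/s
|V_g| = √(u_g² + v_g²) = 4.18 m/s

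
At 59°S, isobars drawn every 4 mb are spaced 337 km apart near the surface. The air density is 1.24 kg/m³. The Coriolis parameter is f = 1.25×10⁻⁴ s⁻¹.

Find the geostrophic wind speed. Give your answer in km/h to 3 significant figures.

Pressure gradient: |∂P/∂n| = 400 Pa / 337000 m = 1.19×10⁻³ Pa/m
Geostrophic balance (pressure-gradient force = Coriolis force):
V_g = (1/(fρ)) |∂P/∂n| = 1.19×10⁻³ / (1.25×10⁻⁴ × 1.24) = 7.66 m/s
Converting: 7.66 m/s × 3.6 = 27.6 km/h

27.6 km/h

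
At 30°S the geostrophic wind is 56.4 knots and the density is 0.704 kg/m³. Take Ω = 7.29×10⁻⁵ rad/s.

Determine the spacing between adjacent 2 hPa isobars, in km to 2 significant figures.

Coriolis parameter at 30°S:
f = 2Ω sin φ = 2 × 7.29×10⁻⁵ × sin 30° = 7.29×10⁻⁵ s⁻¹
Wind speed in SI: 56.4 knots = 29.0 m/s
Geostrophic balance rearranged: |∂P/∂n| = f ρ V_g
|∂P/∂n| = 7.29×10⁻⁵ × 0.704 × 29.0 = 1.49×10⁻³ Pa/m
Isobar spacing: Δn = ΔP/|∂P/∂n| = 200 Pa / 1.49×10⁻³ Pa/m = 134311 m ≈ 130 km

130 km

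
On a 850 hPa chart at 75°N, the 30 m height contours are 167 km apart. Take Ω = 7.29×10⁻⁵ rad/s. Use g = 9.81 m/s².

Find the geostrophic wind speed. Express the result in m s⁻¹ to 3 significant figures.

Coriolis parameter at 75°N:
f = 2Ω sin φ = 2 × 7.29×10⁻⁵ × sin 75° = 1.41×10⁻⁴ s⁻¹
Height gradient: |∂Z/∂n| = 30 m / 167000 m = 1.80×10⁻⁴
On a pressure surface, geostrophic balance gives V_g = (g/f)|∂Z/∂n|:
V_g = 9.81 × 1.80×10⁻⁴ / 1.41×10⁻⁴ = 12.5 m/s

12.5 m s⁻¹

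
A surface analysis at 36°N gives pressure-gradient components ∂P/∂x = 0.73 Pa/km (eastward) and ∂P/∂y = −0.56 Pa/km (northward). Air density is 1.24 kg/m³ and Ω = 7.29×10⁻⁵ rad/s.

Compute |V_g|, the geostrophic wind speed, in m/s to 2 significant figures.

8.7 m/s

Coriolis parameter at 36°N:
f = 2Ω sin φ = 2 × 7.29×10⁻⁵ × sin 36° = 8.57×10⁻⁵ s⁻¹
Component geostrophic relations (x east, y north):
u_g = −(1/(fρ)) ∂P/∂y,  v_g = (1/(fρ)) ∂P/∂x
u_g = −(−0.56×10⁻³)/(8.57×10⁻⁵ × 1.24) = 5.27 m/s;  v_g = (0.73×10⁻³)/(8.57×10⁻⁵ × 1.24) = 6.87 m/s
|V_g| = √(u_g² + v_g²) = 8.66 m/s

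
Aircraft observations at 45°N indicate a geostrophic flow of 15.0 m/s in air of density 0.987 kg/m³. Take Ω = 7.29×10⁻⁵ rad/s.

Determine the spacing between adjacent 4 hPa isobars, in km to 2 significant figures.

260 km

Coriolis parameter at 45°N:
f = 2Ω sin φ = 2 × 7.29×10⁻⁵ × sin 45° = 1.03×10⁻⁴ s⁻¹
Geostrophic balance rearranged: |∂P/∂n| = f ρ V_g
|∂P/∂n| = 1.03×10⁻⁴ × 0.987 × 15.0 = 1.53×10⁻³ Pa/m
Isobar spacing: Δn = ΔP/|∂P/∂n| = 400 Pa / 1.53×10⁻³ Pa/m = 262065 m ≈ 260 km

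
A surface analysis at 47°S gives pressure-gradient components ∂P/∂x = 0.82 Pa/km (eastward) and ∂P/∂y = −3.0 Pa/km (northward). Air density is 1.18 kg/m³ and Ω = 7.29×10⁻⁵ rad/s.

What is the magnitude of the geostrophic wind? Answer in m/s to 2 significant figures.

25 m/s

Coriolis parameter at 47°S:
f = 2Ω sin φ = 2 × 7.29×10⁻⁵ × sin 47° = 1.07×10⁻⁴ s⁻¹
In the Southern Hemisphere f is negative: f = −1.07×10⁻⁴ s⁻¹.
Component geostrophic relations (x east, y north):
u_g = −(1/(fρ)) ∂P/∂y,  v_g = (1/(fρ)) ∂P/∂x
u_g = −(−3.0×10⁻³)/(−1.07×10⁻⁴ × 1.18) = −23.8 m/s;  v_g = (0.82×10⁻³)/(−1.07×10⁻⁴ × 1.18) = −6.52 m/s
|V_g| = √(u_g² + v_g²) = 24.7 m/s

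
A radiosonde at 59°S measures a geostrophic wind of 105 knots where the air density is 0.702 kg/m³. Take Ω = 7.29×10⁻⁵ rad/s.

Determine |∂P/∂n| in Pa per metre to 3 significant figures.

4.74×10⁻³ Pa/m

Coriolis parameter at 59°S:
f = 2Ω sin φ = 2 × 7.29×10⁻⁵ × sin 59° = 1.25×10⁻⁴ s⁻¹
Wind speed in SI: 105 knots = 54.0 m/s
Geostrophic balance rearranged: |∂P/∂n| = f ρ V_g
|∂P/∂n| = 1.25×10⁻⁴ × 0.702 × 54.0 = 4.74×10⁻³ Pa/m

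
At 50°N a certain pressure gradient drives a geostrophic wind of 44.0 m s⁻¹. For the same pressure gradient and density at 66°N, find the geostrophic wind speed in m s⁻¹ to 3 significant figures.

With the same pressure gradient and density, V_g ∝ 1/f ∝ 1/sin φ.
V₂ = V₁ · sin φ₁ / sin φ₂ = 44.0 × sin 50° / sin 66°
V₂ = 44.0 × 0.7660/0.9135 = 36.9 m s⁻¹

36.9 m s⁻¹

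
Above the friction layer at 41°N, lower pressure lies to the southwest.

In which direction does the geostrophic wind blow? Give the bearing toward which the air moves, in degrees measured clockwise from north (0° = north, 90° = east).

315°

The pressure-gradient force points toward the southwest (bearing 225°).
Geostrophic balance: in the Northern Hemisphere the Coriolis force deflects motion to the right, so the geostrophic wind blows 90° to the right of the pressure-gradient force (low pressure on the left).
Rotating 225° by 90° clockwise gives 315° — the wind blows toward the northwest.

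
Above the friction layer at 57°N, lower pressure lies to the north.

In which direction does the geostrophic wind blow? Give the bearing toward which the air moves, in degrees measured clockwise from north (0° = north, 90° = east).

090°

The pressure-gradient force points toward the north (bearing 000°).
Geostrophic balance: in the Northern Hemisphere the Coriolis force deflects motion to the right, so the geostrophic wind blows 90° to the right of the pressure-gradient force (low pressure on the left).
Rotating 000° by 90° clockwise gives 090° — the wind blows toward the east.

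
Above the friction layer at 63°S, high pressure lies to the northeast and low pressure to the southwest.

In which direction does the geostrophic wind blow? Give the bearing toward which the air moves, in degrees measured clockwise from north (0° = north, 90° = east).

The pressure-gradient force points toward the southwest (bearing 225°).
Geostrophic balance: in the Southern Hemisphere the Coriolis force deflects motion to the left, so the geostrophic wind blows 90° to the left of the pressure-gradient force (low pressure on the right).
Rotating 225° by 90° counterclockwise gives 135° — the wind blows toward the southeast.

135°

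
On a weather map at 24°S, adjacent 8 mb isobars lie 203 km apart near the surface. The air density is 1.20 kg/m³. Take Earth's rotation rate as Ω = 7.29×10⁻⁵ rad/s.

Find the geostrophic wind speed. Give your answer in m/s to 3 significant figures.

55.4 m/s

Coriolis parameter at 24°S:
f = 2Ω sin φ = 2 × 7.29×10⁻⁵ × sin 24° = 5.93×10⁻⁵ s⁻¹
Pressure gradient: |∂P/∂n| = 800 Pa / 203000 m = 3.94×10⁻³ Pa/m
Geostrophic balance (pressure-gradient force = Coriolis force):
V_g = (1/(fρ)) |∂P/∂n| = 3.94×10⁻³ / (5.93×10⁻⁵ × 1.20) = 55.4 m/s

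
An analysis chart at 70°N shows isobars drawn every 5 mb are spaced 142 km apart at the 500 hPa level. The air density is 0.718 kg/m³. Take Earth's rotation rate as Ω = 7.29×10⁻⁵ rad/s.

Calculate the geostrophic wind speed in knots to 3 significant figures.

69.6 knots

Coriolis parameter at 70°N:
f = 2Ω sin φ = 2 × 7.29×10⁻⁵ × sin 70° = 1.37×10⁻⁴ s⁻¹
Pressure gradient: |∂P/∂n| = 500 Pa / 142000 m = 3.52×10⁻³ Pa/m
Geostrophic balance (pressure-gradient force = Coriolis force):
V_g = (1/(fρ)) |∂P/∂n| = 3.52×10⁻³ / (1.37×10⁻⁴ × 0.718) = 35.8 m/s
Converting: 35.8 m/s × 1.944 = 69.6 knots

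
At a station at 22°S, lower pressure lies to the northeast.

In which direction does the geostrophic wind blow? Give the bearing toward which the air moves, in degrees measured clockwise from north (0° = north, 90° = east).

315°

The pressure-gradient force points toward the northeast (bearing 045°).
Geostrophic balance: in the Southern Hemisphere the Coriolis force deflects motion to the left, so the geostrophic wind blows 90° to the left of the pressure-gradient force (low pressure on the right).
Rotating 045° by 90° counterclockwise gives 315° — the wind blows toward the northwest.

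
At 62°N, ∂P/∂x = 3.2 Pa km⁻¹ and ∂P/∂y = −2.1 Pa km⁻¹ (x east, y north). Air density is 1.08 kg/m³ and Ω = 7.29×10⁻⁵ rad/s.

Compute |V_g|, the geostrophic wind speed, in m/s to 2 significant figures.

28 m/s

Coriolis parameter at 62°N:
f = 2Ω sin φ = 2 × 7.29×10⁻⁵ × sin 62° = 1.29×10⁻⁴ s⁻¹
Component geostrophic relations (x east, y north):
u_g = −(1/(fρ)) ∂P/∂y,  v_g = (1/(fρ)) ∂P/∂x
u_g = −(−2.1×10⁻³)/(1.29×10⁻⁴ × 1.08) = 15.1 m/s;  v_g = (3.2×10⁻³)/(1.29×10⁻⁴ × 1.08) = 23.0 m/s
|V_g| = √(u_g² + v_g²) = 27.5 m/s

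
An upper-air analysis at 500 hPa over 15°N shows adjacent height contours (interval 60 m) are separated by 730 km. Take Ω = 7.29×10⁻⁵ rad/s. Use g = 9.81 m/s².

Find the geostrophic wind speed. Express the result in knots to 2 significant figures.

Coriolis parameter at 15°N:
f = 2Ω sin φ = 2 × 7.29×10⁻⁵ × sin 15° = 3.77×10⁻⁵ s⁻¹
Height gradient: |∂Z/∂n| = 60 m / 730000 m = 8.22×10⁻⁵
On a pressure surface, geostrophic balance gives V_g = (g/f)|∂Z/∂n|:
V_g = 9.81 × 8.22×10⁻⁵ / 3.77×10⁻⁵ = 21.4 m/s
Converting: 21.4 m/s × 1.944 = 42 knots

42 knots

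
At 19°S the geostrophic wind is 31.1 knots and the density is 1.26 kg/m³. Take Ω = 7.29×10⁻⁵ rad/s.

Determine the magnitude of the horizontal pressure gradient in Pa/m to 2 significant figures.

Coriolis parameter at 19°S:
f = 2Ω sin φ = 2 × 7.29×10⁻⁵ × sin 19° = 4.75×10⁻⁵ s⁻¹
Wind speed in SI: 31.1 knots = 16.0 m/s
Geostrophic balance rearranged: |∂P/∂n| = f ρ V_g
|∂P/∂n| = 4.75×10⁻⁵ × 1.26 × 16.0 = 9.57×10⁻⁴ Pa/m

9.6×10⁻⁴ Pa/m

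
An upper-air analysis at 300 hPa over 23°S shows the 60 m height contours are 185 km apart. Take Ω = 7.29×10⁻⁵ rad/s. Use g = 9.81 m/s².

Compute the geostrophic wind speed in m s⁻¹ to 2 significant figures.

Coriolis parameter at 23°S:
f = 2Ω sin φ = 2 × 7.29×10⁻⁵ × sin 23° = 5.70×10⁻⁵ s⁻¹
Height gradient: |∂Z/∂n| = 60 m / 185000 m = 3.24×10⁻⁴
On a pressure surface, geostrophic balance gives V_g = (g/f)|∂Z/∂n|:
V_g = 9.81 × 3.24×10⁻⁴ / 5.70×10⁻⁵ = 55.8 m/s

56 m s⁻¹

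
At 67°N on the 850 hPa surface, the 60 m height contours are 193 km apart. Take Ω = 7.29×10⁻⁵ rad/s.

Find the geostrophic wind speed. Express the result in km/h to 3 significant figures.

81.8 km/h

Coriolis parameter at 67°N:
f = 2Ω sin φ = 2 × 7.29×10⁻⁵ × sin 67° = 1.34×10⁻⁴ s⁻¹
Height gradient: |∂Z/∂n| = 60 m / 193000 m = 3.11×10⁻⁴
On a pressure surface, geostrophic balance gives V_g = (g/f)|∂Z/∂n|:
V_g = 9.81 × 3.11×10⁻⁴ / 1.34×10⁻⁴ = 22.7 m/s
Converting: 22.7 m/s × 3.6 = 81.8 km/h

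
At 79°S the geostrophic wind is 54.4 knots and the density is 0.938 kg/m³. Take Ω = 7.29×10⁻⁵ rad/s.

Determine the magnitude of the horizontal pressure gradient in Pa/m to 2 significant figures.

3.8×10⁻³ Pa/m

Coriolis parameter at 79°S:
f = 2Ω sin φ = 2 × 7.29×10⁻⁵ × sin 79° = 1.43×10⁻⁴ s⁻¹
Wind speed in SI: 54.4 knots = 28.0 m/s
Geostrophic balance rearranged: |∂P/∂n| = f ρ V_g
|∂P/∂n| = 1.43×10⁻⁴ × 0.938 × 28.0 = 3.76×10⁻³ Pa/m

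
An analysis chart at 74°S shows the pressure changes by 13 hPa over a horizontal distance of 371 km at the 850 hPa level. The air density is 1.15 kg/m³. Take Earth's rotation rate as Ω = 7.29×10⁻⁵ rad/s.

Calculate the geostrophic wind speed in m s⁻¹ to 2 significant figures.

Coriolis parameter at 74°S:
f = 2Ω sin φ = 2 × 7.29×10⁻⁵ × sin 74° = 1.40×10⁻⁴ s⁻¹
Pressure gradient: |∂P/∂n| = 1300 Pa / 371000 m = 3.50×10⁻³ Pa/m
Geostrophic balance (pressure-gradient force = Coriolis force):
V_g = (1/(fρ)) |∂P/∂n| = 3.50×10⁻³ / (1.40×10⁻⁴ × 1.15) = 21.7 m/s

22 m s⁻¹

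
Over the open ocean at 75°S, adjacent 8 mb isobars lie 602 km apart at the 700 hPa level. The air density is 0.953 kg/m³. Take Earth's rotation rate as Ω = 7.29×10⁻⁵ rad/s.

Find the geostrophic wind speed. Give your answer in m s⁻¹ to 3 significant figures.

Coriolis parameter at 75°S:
f = 2Ω sin φ = 2 × 7.29×10⁻⁵ × sin 75° = 1.41×10⁻⁴ s⁻¹
Pressure gradient: |∂P/∂n| = 800 Pa / 602000 m = 1.33×10⁻³ Pa/m
Geostrophic balance (pressure-gradient force = Coriolis force):
V_g = (1/(fρ)) |∂P/∂n| = 1.33×10⁻³ / (1.41×10⁻⁴ × 0.953) = 9.90 m/s

9.90 m s⁻¹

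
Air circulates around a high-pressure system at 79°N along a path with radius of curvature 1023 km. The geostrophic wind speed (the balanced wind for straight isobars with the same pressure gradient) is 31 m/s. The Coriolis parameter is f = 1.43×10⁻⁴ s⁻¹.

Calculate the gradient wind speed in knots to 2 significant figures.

87 knots

Around a high, pressure-gradient force acts outward with centrifugal, so Coriolis balances both:
fV = (1/ρ)|∂P/∂n| + V²/R  →  V² − fR·V + fR·V_g = 0
With fR = 1.43×10⁻⁴ × 1023×10³ m = 146 m/s:
V = [fR − √((fR)² − 4 fR V_g)]/2 = [146 − √(146² − 4×146×31)]/2 = 44.6 m/s
Supergeostrophic (V > V_g = 31 m/s), as expected around a high.
Converting: 44.6 m/s × 1.944 = 87 knots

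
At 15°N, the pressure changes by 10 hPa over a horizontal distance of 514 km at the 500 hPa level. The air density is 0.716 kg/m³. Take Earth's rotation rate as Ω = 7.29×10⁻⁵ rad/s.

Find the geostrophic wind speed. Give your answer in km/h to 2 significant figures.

260 km/h

Coriolis parameter at 15°N:
f = 2Ω sin φ = 2 × 7.29×10⁻⁵ × sin 15° = 3.77×10⁻⁵ s⁻¹
Pressure gradient: |∂P/∂n| = 1000 Pa / 514000 m = 1.95×10⁻³ Pa/m
Geostrophic balance (pressure-gradient force = Coriolis force):
V_g = (1/(fρ)) |∂P/∂n| = 1.95×10⁻³ / (3.77×10⁻⁵ × 0.716) = 72.0 m/s
Converting: 72.0 m/s × 3.6 = 260 km/h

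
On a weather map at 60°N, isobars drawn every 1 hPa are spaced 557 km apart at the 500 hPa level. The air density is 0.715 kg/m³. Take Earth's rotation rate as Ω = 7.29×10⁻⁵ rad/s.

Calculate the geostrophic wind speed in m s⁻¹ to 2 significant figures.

2.0 m s⁻¹

Coriolis parameter at 60°N:
f = 2Ω sin φ = 2 × 7.29×10⁻⁵ × sin 60° = 1.26×10⁻⁴ s⁻¹
Pressure gradient: |∂P/∂n| = 100 Pa / 557000 m = 1.80×10⁻⁴ Pa/m
Geostrophic balance (pressure-gradient force = Coriolis force):
V_g = (1/(fρ)) |∂P/∂n| = 1.80×10⁻⁴ / (1.26×10⁻⁴ × 0.715) = 1.99 m/s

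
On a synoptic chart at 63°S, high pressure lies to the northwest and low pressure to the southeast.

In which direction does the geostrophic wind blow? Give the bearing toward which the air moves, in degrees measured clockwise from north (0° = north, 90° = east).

045°

The pressure-gradient force points toward the southeast (bearing 135°).
Geostrophic balance: in the Southern Hemisphere the Coriolis force deflects motion to the left, so the geostrophic wind blows 90° to the left of the pressure-gradient force (low pressure on the right).
Rotating 135° by 90° counterclockwise gives 045° — the wind blows toward the northeast.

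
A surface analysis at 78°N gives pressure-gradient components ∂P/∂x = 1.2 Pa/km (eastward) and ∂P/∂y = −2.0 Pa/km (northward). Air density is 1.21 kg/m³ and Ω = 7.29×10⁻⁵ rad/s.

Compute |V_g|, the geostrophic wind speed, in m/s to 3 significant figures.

Coriolis parameter at 78°N:
f = 2Ω sin φ = 2 × 7.29×10⁻⁵ × sin 78° = 1.43×10⁻⁴ s⁻¹
Component geostrophic relations (x east, y north):
u_g = −(1/(fρ)) ∂P/∂y,  v_g = (1/(fρ)) ∂P/∂x
u_g = −(−2.0×10⁻³)/(1.43×10⁻⁴ × 1.21) = 11.6 m/s;  v_g = (1.2×10⁻³)/(1.43×10⁻⁴ × 1.21) = 6.95 m/s
|V_g| = √(u_g² + v_g²) = 13.5 m/s

13.5 m/s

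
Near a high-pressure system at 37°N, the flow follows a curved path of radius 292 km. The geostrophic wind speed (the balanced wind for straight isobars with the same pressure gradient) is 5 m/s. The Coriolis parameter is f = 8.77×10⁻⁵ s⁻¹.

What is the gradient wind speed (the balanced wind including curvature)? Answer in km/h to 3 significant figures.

24.5 km/h

Around a high, pressure-gradient force acts outward with centrifugal, so Coriolis balances both:
fV = (1/ρ)|∂P/∂n| + V²/R  →  V² − fR·V + fR·V_g = 0
With fR = 8.77×10⁻⁵ × 292×10³ m = 25.6 m/s:
V = [fR − √((fR)² − 4 fR V_g)]/2 = [25.6 − √(25.6² − 4×25.6×5)]/2 = 6.81 m/s
Supergeostrophic (V > V_g = 5 m/s), as expected around a high.
Converting: 6.81 m/s × 3.6 = 24.5 km/h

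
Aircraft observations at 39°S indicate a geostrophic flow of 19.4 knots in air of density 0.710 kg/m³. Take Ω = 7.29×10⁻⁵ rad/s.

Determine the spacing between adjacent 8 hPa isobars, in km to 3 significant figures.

Coriolis parameter at 39°S:
f = 2Ω sin φ = 2 × 7.29×10⁻⁵ × sin 39° = 9.18×10⁻⁵ s⁻¹
Wind speed in SI: 19.4 knots = 9.98 m/s
Geostrophic balance rearranged: |∂P/∂n| = f ρ V_g
|∂P/∂n| = 9.18×10⁻⁵ × 0.710 × 9.98 = 6.50×10⁻⁴ Pa/m
Isobar spacing: Δn = ΔP/|∂P/∂n| = 800 Pa / 6.50×10⁻⁴ Pa/m = 1230446 m ≈ 1230 km

1230 km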